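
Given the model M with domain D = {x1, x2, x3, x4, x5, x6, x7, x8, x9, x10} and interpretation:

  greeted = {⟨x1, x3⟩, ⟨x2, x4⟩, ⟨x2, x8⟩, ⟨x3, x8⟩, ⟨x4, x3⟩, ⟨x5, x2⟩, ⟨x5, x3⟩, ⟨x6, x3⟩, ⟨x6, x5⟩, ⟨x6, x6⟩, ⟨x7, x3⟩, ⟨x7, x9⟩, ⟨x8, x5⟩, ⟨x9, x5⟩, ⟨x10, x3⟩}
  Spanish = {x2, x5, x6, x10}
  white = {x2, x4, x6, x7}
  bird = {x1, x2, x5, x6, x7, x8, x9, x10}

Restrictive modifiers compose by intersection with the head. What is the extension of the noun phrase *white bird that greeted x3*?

{x6, x7}

⟦that greeted x3⟧ = {x : ⟨x, x3⟩ ∈ ⟦greeted⟧} = {x1, x4, x5, x6, x7, x10}
⟦bird⟧ = {x1, x2, x5, x6, x7, x8, x9, x10}
… ∩ ⟦that greeted x3⟧ = {x1, x2, x5, x6, x7, x8, x9, x10} ∩ {x1, x4, x5, x6, x7, x10} = {x1, x5, x6, x7, x10}
… ∩ ⟦white⟧ = {x1, x5, x6, x7, x10} ∩ {x2, x4, x6, x7} = {x6, x7}
So ⟦white bird that greeted x3⟧ = {x6, x7}.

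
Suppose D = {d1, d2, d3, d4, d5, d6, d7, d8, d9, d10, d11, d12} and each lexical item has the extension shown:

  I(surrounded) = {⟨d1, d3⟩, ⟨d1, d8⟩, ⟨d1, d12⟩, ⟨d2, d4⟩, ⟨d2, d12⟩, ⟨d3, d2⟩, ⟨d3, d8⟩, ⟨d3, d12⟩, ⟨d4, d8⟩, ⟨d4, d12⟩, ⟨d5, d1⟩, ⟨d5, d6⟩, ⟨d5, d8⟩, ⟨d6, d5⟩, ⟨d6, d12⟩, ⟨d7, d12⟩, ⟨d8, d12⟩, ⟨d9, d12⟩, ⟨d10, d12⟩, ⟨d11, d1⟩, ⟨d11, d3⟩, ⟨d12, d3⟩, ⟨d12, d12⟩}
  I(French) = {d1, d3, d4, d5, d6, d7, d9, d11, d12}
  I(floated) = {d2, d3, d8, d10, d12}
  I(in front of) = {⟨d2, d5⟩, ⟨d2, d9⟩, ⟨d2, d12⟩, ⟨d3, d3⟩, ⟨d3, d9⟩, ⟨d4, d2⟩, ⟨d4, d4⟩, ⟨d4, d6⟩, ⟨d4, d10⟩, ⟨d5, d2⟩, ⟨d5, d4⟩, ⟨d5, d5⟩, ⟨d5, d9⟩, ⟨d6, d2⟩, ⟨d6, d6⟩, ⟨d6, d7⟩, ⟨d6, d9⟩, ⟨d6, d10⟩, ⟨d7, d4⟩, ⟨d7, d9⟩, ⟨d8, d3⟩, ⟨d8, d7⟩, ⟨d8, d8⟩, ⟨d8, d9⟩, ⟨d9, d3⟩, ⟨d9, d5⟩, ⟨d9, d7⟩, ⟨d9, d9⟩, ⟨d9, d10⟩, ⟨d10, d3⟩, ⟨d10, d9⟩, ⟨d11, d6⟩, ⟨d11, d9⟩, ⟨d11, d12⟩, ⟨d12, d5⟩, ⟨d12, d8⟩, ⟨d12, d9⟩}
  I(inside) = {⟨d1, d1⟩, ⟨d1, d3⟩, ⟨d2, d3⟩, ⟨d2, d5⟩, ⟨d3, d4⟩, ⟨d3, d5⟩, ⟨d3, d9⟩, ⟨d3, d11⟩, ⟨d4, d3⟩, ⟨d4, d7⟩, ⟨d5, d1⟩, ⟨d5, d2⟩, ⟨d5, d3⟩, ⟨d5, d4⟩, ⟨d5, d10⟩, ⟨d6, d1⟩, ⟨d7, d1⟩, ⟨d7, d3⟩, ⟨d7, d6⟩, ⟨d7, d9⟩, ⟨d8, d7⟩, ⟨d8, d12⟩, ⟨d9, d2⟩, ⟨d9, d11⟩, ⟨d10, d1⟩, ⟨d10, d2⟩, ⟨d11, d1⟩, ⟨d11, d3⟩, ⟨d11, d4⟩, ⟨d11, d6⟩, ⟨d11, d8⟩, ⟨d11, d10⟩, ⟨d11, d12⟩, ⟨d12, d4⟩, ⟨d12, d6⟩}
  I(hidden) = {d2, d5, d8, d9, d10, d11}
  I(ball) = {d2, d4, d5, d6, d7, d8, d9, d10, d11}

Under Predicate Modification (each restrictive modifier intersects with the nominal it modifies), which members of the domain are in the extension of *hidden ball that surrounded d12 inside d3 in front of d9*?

{d2}

⟦that surrounded d12⟧ = {x : ⟨x, d12⟩ ∈ ⟦surrounded⟧} = {d1, d2, d3, d4, d6, d7, d8, d9, d10, d12}
⟦inside d3⟧ = {x : ⟨x, d3⟩ ∈ ⟦inside⟧} = {d1, d2, d4, d5, d7, d11}
⟦in front of d9⟧ = {x : ⟨x, d9⟩ ∈ ⟦in front of⟧} = {d2, d3, d5, d6, d7, d8, d9, d10, d11, d12}
⟦ball⟧ = {d2, d4, d5, d6, d7, d8, d9, d10, d11}
… ∩ ⟦that surrounded d12⟧ = {d2, d4, d5, d6, d7, d8, d9, d10, d11} ∩ {d1, d2, d3, d4, d6, d7, d8, d9, d10, d12} = {d2, d4, d6, d7, d8, d9, d10}
… ∩ ⟦inside d3⟧ = {d2, d4, d6, d7, d8, d9, d10} ∩ {d1, d2, d4, d5, d7, d11} = {d2, d4, d7}
… ∩ ⟦in front of d9⟧ = {d2, d4, d7} ∩ {d2, d3, d5, d6, d7, d8, d9, d10, d11, d12} = {d2, d7}
… ∩ ⟦hidden⟧ = {d2, d7} ∩ {d2, d5, d8, d9, d10, d11} = {d2}
So ⟦hidden ball that surrounded d12 inside d3 in front of d9⟧ = {d2}.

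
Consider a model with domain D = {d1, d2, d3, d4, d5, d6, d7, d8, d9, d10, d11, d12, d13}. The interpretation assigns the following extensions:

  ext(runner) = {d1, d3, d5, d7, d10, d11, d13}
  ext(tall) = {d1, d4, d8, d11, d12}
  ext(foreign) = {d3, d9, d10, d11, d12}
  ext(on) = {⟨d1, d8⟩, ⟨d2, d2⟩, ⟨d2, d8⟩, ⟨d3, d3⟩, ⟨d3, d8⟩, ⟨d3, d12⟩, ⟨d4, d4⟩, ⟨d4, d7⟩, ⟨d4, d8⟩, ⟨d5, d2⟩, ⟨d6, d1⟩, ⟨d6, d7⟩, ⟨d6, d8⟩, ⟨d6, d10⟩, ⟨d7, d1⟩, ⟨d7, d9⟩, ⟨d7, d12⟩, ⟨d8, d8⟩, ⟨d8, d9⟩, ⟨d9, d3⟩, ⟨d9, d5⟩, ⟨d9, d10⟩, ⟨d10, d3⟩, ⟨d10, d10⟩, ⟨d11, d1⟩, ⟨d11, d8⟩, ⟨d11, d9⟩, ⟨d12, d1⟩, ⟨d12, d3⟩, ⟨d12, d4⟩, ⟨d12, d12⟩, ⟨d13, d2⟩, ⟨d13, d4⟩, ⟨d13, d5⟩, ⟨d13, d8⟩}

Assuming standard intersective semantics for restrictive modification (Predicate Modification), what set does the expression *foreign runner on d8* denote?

⟦on d8⟧ = {x : ⟨x, d8⟩ ∈ ⟦on⟧} = {d1, d2, d3, d4, d6, d8, d11, d13}
⟦runner⟧ = {d1, d3, d5, d7, d10, d11, d13}
… ∩ ⟦on d8⟧ = {d1, d3, d5, d7, d10, d11, d13} ∩ {d1, d2, d3, d4, d6, d8, d11, d13} = {d1, d3, d11, d13}
… ∩ ⟦foreign⟧ = {d1, d3, d11, d13} ∩ {d3, d9, d10, d11, d12} = {d3, d11}
So ⟦foreign runner on d8⟧ = {d3, d11}.

{d3, d11}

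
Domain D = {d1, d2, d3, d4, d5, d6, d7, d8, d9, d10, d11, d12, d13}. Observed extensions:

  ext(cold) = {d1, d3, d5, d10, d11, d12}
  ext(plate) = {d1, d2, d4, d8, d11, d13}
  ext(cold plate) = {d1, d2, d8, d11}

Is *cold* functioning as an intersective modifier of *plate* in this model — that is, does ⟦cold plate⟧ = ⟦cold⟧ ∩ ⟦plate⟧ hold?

no

⟦cold⟧ ∩ ⟦plate⟧ = {d1, d3, d5, d10, d11, d12} ∩ {d1, d2, d4, d8, d11, d13} = {d1, d11}
Observed ⟦cold plate⟧ = {d1, d2, d8, d11}.
These differ, so the modifier is not intersective in this model.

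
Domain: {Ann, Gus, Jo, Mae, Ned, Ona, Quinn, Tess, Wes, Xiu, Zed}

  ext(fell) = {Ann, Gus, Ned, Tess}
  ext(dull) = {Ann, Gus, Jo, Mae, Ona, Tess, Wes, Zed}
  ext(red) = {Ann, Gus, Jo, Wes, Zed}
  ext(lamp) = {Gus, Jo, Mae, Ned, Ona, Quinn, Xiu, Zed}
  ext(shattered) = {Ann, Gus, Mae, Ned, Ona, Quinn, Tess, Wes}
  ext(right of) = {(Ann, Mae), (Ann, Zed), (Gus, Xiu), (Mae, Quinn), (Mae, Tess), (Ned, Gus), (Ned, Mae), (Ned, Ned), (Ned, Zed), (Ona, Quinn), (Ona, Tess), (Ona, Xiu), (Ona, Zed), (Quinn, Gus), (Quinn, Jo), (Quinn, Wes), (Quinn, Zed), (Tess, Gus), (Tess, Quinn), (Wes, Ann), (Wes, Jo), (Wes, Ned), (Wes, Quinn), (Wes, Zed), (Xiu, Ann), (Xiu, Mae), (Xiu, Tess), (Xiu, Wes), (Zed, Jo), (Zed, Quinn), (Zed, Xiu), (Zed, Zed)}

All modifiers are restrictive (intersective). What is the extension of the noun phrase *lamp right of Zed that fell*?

{Ned}

⟦right of Zed⟧ = {x : ⟨x, Zed⟩ ∈ ⟦right of⟧} = {Ann, Ned, Ona, Quinn, Wes, Zed}
⟦that fell⟧ = ⟦fell⟧ = {Ann, Gus, Ned, Tess}
⟦lamp⟧ = {Gus, Jo, Mae, Ned, Ona, Quinn, Xiu, Zed}
… ∩ ⟦right of Zed⟧ = {Gus, Jo, Mae, Ned, Ona, Quinn, Xiu, Zed} ∩ {Ann, Ned, Ona, Quinn, Wes, Zed} = {Ned, Ona, Quinn, Zed}
… ∩ ⟦that fell⟧ = {Ned, Ona, Quinn, Zed} ∩ {Ann, Gus, Ned, Tess} = {Ned}
So ⟦lamp right of Zed that fell⟧ = {Ned}.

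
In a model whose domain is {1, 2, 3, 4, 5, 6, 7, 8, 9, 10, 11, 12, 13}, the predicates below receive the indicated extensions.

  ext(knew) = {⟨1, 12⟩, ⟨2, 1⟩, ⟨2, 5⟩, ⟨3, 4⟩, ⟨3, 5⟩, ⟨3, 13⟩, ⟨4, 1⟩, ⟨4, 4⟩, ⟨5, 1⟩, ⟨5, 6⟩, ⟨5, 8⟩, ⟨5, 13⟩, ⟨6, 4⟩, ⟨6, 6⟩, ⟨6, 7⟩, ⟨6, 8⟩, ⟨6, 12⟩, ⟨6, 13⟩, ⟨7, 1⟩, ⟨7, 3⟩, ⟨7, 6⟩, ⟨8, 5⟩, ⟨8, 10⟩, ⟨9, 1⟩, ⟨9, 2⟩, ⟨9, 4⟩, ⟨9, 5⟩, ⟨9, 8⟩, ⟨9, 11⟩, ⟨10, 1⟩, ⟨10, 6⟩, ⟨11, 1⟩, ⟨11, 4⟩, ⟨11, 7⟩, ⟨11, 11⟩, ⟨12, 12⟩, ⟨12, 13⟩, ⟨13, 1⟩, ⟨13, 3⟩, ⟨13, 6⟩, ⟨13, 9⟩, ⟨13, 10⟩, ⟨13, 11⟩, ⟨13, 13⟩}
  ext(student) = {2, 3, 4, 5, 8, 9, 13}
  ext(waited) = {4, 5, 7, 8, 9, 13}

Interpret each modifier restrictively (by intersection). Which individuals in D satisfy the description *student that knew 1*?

{2, 4, 5, 9, 13}

⟦that knew 1⟧ = {x : ⟨x, 1⟩ ∈ ⟦knew⟧} = {2, 4, 5, 7, 9, 10, 11, 13}
⟦student⟧ = {2, 3, 4, 5, 8, 9, 13}
… ∩ ⟦that knew 1⟧ = {2, 3, 4, 5, 8, 9, 13} ∩ {2, 4, 5, 7, 9, 10, 11, 13} = {2, 4, 5, 9, 13}
So ⟦student that knew 1⟧ = {2, 4, 5, 9, 13}.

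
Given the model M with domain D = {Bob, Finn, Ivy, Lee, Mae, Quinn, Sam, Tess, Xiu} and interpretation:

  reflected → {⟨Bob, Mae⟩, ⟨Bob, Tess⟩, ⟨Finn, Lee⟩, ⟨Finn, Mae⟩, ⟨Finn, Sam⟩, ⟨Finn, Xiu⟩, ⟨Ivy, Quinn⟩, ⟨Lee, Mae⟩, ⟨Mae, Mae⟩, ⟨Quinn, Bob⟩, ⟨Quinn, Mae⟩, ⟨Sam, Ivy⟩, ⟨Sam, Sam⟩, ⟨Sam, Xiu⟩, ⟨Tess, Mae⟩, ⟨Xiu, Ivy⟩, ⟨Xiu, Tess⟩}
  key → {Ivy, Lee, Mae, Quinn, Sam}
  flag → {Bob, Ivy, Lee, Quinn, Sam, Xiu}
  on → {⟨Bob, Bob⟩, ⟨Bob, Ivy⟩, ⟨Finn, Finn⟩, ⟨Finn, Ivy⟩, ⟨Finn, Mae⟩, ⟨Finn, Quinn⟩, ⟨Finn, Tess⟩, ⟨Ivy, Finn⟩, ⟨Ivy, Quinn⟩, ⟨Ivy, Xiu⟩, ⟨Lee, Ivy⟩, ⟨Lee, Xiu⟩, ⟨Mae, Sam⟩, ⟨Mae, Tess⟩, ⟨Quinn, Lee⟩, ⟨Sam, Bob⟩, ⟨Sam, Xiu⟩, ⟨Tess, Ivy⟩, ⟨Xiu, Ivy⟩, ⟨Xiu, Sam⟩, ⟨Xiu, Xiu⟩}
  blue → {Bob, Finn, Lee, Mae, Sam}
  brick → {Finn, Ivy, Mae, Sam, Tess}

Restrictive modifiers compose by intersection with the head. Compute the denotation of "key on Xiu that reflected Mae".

⟦on Xiu⟧ = {x : ⟨x, Xiu⟩ ∈ ⟦on⟧} = {Ivy, Lee, Sam, Xiu}
⟦that reflected Mae⟧ = {x : ⟨x, Mae⟩ ∈ ⟦reflected⟧} = {Bob, Finn, Lee, Mae, Quinn, Tess}
⟦key⟧ = {Ivy, Lee, Mae, Quinn, Sam}
… ∩ ⟦on Xiu⟧ = {Ivy, Lee, Mae, Quinn, Sam} ∩ {Ivy, Lee, Sam, Xiu} = {Ivy, Lee, Sam}
… ∩ ⟦that reflected Mae⟧ = {Ivy, Lee, Sam} ∩ {Bob, Finn, Lee, Mae, Quinn, Tess} = {Lee}
So ⟦key on Xiu that reflected Mae⟧ = {Lee}.

{Lee}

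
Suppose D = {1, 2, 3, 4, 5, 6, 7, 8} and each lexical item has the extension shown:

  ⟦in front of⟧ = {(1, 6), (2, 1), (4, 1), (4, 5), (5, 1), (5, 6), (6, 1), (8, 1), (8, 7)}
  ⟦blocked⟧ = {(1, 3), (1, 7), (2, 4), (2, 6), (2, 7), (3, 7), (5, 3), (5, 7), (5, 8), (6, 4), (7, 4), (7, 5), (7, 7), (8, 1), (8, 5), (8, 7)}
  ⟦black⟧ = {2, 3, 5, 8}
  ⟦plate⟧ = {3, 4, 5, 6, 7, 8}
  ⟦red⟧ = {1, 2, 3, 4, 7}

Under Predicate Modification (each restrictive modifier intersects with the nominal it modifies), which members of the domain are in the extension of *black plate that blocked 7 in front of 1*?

{5, 8}

⟦that blocked 7⟧ = {x : ⟨x, 7⟩ ∈ ⟦blocked⟧} = {1, 2, 3, 5, 7, 8}
⟦in front of 1⟧ = {x : ⟨x, 1⟩ ∈ ⟦in front of⟧} = {2, 4, 5, 6, 8}
⟦plate⟧ = {3, 4, 5, 6, 7, 8}
… ∩ ⟦that blocked 7⟧ = {3, 4, 5, 6, 7, 8} ∩ {1, 2, 3, 5, 7, 8} = {3, 5, 7, 8}
… ∩ ⟦in front of 1⟧ = {3, 5, 7, 8} ∩ {2, 4, 5, 6, 8} = {5, 8}
… ∩ ⟦black⟧ = {5, 8} ∩ {2, 3, 5, 8} = {5, 8}
So ⟦black plate that blocked 7 in front of 1⟧ = {5, 8}.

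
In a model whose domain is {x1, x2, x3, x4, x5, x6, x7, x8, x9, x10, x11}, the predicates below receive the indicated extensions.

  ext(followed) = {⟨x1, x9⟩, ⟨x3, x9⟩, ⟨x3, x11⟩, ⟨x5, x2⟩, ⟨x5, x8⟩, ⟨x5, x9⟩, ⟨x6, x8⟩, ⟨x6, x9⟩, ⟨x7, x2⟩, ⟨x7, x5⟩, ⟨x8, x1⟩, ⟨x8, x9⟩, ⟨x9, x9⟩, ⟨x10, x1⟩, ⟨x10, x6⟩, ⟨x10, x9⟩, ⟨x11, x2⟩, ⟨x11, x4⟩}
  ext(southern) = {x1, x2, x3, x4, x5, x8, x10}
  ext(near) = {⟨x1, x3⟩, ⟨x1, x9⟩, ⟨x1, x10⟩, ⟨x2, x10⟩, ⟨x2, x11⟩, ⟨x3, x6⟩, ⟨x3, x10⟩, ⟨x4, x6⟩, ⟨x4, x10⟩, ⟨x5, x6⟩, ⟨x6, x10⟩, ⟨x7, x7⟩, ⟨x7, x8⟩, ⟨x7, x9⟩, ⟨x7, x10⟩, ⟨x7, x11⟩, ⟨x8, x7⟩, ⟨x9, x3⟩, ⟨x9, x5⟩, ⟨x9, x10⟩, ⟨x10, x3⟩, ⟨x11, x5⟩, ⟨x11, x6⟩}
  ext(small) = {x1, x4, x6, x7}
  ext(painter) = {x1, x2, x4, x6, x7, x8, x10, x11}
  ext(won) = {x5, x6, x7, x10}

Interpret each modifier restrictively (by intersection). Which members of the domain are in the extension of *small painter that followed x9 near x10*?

{x1, x6}

⟦that followed x9⟧ = {x : ⟨x, x9⟩ ∈ ⟦followed⟧} = {x1, x3, x5, x6, x8, x9, x10}
⟦near x10⟧ = {x : ⟨x, x10⟩ ∈ ⟦near⟧} = {x1, x2, x3, x4, x6, x7, x9}
⟦painter⟧ = {x1, x2, x4, x6, x7, x8, x10, x11}
… ∩ ⟦that followed x9⟧ = {x1, x2, x4, x6, x7, x8, x10, x11} ∩ {x1, x3, x5, x6, x8, x9, x10} = {x1, x6, x8, x10}
… ∩ ⟦near x10⟧ = {x1, x6, x8, x10} ∩ {x1, x2, x3, x4, x6, x7, x9} = {x1, x6}
… ∩ ⟦small⟧ = {x1, x6} ∩ {x1, x4, x6, x7} = {x1, x6}
So ⟦small painter that followed x9 near x10⟧ = {x1, x6}.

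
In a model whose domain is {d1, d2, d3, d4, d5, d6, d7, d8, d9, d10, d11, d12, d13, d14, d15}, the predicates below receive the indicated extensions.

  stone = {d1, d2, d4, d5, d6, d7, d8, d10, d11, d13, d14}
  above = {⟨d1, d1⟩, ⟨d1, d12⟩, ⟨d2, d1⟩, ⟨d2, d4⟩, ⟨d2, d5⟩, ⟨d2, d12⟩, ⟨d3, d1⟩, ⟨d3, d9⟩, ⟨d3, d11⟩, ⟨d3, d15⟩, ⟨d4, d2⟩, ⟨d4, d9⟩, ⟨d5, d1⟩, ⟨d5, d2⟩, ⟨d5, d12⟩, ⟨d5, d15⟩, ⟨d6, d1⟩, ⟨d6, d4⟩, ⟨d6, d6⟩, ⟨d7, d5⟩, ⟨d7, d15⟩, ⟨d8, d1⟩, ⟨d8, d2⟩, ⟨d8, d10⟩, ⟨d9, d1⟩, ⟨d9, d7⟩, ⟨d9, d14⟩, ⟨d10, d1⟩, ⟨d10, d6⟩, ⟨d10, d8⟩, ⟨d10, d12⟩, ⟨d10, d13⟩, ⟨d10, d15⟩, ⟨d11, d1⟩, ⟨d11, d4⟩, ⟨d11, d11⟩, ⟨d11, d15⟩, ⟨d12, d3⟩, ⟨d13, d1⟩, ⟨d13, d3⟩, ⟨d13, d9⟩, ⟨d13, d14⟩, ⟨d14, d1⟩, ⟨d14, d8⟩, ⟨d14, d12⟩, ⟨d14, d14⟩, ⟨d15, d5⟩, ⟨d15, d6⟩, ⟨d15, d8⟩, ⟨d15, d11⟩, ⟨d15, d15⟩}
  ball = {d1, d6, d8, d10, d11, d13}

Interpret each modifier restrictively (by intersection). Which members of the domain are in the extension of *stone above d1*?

{d1, d2, d5, d6, d8, d10, d11, d13, d14}

⟦above d1⟧ = {x : ⟨x, d1⟩ ∈ ⟦above⟧} = {d1, d2, d3, d5, d6, d8, d9, d10, d11, d13, d14}
⟦stone⟧ = {d1, d2, d4, d5, d6, d7, d8, d10, d11, d13, d14}
… ∩ ⟦above d1⟧ = {d1, d2, d4, d5, d6, d7, d8, d10, d11, d13, d14} ∩ {d1, d2, d3, d5, d6, d8, d9, d10, d11, d13, d14} = {d1, d2, d5, d6, d8, d10, d11, d13, d14}
So ⟦stone above d1⟧ = {d1, d2, d5, d6, d8, d10, d11, d13, d14}.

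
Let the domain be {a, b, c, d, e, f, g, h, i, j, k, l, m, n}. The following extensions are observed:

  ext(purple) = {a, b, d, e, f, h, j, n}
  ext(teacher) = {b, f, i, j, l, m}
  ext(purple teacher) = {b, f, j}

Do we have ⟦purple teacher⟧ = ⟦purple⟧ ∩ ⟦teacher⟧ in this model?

⟦purple⟧ ∩ ⟦teacher⟧ = {a, b, d, e, f, h, j, n} ∩ {b, f, i, j, l, m} = {b, f, j}
Observed ⟦purple teacher⟧ = {b, f, j}.
These coincide, so the modifier is intersective here.

yes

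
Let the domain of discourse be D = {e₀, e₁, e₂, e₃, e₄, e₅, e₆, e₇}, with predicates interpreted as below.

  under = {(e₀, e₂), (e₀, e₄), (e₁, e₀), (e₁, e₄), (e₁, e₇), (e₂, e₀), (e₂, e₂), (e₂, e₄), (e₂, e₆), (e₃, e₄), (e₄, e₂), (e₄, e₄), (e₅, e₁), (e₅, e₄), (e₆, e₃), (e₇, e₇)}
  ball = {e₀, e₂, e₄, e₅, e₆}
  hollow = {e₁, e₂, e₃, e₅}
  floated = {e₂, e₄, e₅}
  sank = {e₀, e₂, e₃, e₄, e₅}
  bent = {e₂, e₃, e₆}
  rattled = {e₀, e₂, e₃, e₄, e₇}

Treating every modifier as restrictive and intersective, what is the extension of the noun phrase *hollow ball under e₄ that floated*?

{e₂, e₅}

⟦under e₄⟧ = {x : ⟨x, e₄⟩ ∈ ⟦under⟧} = {e₀, e₁, e₂, e₃, e₄, e₅}
⟦that floated⟧ = ⟦floated⟧ = {e₂, e₄, e₅}
⟦ball⟧ = {e₀, e₂, e₄, e₅, e₆}
… ∩ ⟦under e₄⟧ = {e₀, e₂, e₄, e₅, e₆} ∩ {e₀, e₁, e₂, e₃, e₄, e₅} = {e₀, e₂, e₄, e₅}
… ∩ ⟦that floated⟧ = {e₀, e₂, e₄, e₅} ∩ {e₂, e₄, e₅} = {e₂, e₄, e₅}
… ∩ ⟦hollow⟧ = {e₂, e₄, e₅} ∩ {e₁, e₂, e₃, e₅} = {e₂, e₅}
So ⟦hollow ball under e₄ that floated⟧ = {e₂, e₅}.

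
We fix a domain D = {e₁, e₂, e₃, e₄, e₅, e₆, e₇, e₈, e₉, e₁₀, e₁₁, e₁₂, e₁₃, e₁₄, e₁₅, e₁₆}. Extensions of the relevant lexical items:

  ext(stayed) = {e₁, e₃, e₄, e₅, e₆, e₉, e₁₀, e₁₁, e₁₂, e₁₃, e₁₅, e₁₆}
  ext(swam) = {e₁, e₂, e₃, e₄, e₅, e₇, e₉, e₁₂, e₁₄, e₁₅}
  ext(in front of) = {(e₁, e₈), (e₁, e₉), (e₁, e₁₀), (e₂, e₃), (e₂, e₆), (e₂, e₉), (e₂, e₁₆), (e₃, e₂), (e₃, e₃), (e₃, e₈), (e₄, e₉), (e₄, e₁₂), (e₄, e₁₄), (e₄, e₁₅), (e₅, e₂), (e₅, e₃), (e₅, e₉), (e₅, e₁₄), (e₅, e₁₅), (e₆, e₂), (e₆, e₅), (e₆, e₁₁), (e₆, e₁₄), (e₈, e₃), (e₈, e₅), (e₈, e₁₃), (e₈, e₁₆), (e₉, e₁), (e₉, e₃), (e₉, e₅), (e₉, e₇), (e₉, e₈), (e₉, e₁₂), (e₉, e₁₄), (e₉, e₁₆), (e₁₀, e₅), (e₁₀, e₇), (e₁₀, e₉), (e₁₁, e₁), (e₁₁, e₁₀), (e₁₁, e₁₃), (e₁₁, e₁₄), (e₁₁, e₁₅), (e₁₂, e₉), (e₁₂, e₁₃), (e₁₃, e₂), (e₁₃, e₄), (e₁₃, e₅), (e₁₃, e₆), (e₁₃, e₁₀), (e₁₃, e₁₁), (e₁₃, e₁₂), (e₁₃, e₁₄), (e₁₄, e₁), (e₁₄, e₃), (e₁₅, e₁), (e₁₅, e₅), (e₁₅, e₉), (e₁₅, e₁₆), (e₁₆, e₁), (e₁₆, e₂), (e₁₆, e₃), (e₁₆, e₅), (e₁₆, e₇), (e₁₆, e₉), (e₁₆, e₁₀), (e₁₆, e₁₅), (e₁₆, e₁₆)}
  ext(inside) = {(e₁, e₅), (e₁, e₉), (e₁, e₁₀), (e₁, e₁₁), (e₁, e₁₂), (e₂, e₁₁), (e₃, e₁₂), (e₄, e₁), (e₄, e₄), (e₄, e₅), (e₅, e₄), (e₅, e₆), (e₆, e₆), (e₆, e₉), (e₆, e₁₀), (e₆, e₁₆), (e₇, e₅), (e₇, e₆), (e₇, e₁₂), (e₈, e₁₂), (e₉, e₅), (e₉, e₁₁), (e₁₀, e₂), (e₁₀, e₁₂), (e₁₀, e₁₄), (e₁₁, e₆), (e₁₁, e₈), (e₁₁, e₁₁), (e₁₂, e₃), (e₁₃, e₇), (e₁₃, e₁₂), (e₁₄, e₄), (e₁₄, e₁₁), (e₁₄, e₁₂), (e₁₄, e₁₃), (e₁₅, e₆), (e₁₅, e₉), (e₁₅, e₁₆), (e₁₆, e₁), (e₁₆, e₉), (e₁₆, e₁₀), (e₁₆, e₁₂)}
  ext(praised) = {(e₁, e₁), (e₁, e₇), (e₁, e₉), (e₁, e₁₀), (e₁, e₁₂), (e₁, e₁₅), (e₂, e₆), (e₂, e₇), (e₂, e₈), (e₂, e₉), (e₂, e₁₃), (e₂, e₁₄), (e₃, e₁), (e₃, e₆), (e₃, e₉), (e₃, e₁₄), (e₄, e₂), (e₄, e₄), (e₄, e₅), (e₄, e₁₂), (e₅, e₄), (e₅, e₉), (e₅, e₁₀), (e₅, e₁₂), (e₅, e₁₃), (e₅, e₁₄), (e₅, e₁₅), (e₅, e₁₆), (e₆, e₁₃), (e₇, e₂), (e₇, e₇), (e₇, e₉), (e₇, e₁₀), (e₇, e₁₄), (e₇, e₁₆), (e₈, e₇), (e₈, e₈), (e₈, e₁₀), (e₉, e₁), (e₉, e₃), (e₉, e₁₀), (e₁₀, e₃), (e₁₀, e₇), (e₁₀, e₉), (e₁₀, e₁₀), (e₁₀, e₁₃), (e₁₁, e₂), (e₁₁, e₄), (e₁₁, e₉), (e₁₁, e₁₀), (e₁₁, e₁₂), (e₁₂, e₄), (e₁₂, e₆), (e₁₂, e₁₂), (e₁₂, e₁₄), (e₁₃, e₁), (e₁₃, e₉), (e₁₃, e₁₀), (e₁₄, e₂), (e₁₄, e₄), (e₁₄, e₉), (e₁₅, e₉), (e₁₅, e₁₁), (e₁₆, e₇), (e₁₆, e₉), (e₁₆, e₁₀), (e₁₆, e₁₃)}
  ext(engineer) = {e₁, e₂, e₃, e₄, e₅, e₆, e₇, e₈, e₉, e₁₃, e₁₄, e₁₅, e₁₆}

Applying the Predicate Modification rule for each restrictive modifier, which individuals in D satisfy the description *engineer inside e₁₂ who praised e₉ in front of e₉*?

⟦inside e₁₂⟧ = {x : ⟨x, e₁₂⟩ ∈ ⟦inside⟧} = {e₁, e₃, e₇, e₈, e₁₀, e₁₃, e₁₄, e₁₆}
⟦who praised e₉⟧ = {x : ⟨x, e₉⟩ ∈ ⟦praised⟧} = {e₁, e₂, e₃, e₅, e₇, e₁₀, e₁₁, e₁₃, e₁₄, e₁₅, e₁₆}
⟦in front of e₉⟧ = {x : ⟨x, e₉⟩ ∈ ⟦in front of⟧} = {e₁, e₂, e₄, e₅, e₁₀, e₁₂, e₁₅, e₁₆}
⟦engineer⟧ = {e₁, e₂, e₃, e₄, e₅, e₆, e₇, e₈, e₉, e₁₃, e₁₄, e₁₅, e₁₆}
… ∩ ⟦inside e₁₂⟧ = {e₁, e₂, e₃, e₄, e₅, e₆, e₇, e₈, e₉, e₁₃, e₁₄, e₁₅, e₁₆} ∩ {e₁, e₃, e₇, e₈, e₁₀, e₁₃, e₁₄, e₁₆} = {e₁, e₃, e₇, e₈, e₁₃, e₁₄, e₁₆}
… ∩ ⟦who praised e₉⟧ = {e₁, e₃, e₇, e₈, e₁₃, e₁₄, e₁₆} ∩ {e₁, e₂, e₃, e₅, e₇, e₁₀, e₁₁, e₁₃, e₁₄, e₁₅, e₁₆} = {e₁, e₃, e₇, e₁₃, e₁₄, e₁₆}
… ∩ ⟦in front of e₉⟧ = {e₁, e₃, e₇, e₁₃, e₁₄, e₁₆} ∩ {e₁, e₂, e₄, e₅, e₁₀, e₁₂, e₁₅, e₁₆} = {e₁, e₁₆}
So ⟦engineer inside e₁₂ who praised e₉ in front of e₉⟧ = {e₁, e₁₆}.

{e₁, e₁₆}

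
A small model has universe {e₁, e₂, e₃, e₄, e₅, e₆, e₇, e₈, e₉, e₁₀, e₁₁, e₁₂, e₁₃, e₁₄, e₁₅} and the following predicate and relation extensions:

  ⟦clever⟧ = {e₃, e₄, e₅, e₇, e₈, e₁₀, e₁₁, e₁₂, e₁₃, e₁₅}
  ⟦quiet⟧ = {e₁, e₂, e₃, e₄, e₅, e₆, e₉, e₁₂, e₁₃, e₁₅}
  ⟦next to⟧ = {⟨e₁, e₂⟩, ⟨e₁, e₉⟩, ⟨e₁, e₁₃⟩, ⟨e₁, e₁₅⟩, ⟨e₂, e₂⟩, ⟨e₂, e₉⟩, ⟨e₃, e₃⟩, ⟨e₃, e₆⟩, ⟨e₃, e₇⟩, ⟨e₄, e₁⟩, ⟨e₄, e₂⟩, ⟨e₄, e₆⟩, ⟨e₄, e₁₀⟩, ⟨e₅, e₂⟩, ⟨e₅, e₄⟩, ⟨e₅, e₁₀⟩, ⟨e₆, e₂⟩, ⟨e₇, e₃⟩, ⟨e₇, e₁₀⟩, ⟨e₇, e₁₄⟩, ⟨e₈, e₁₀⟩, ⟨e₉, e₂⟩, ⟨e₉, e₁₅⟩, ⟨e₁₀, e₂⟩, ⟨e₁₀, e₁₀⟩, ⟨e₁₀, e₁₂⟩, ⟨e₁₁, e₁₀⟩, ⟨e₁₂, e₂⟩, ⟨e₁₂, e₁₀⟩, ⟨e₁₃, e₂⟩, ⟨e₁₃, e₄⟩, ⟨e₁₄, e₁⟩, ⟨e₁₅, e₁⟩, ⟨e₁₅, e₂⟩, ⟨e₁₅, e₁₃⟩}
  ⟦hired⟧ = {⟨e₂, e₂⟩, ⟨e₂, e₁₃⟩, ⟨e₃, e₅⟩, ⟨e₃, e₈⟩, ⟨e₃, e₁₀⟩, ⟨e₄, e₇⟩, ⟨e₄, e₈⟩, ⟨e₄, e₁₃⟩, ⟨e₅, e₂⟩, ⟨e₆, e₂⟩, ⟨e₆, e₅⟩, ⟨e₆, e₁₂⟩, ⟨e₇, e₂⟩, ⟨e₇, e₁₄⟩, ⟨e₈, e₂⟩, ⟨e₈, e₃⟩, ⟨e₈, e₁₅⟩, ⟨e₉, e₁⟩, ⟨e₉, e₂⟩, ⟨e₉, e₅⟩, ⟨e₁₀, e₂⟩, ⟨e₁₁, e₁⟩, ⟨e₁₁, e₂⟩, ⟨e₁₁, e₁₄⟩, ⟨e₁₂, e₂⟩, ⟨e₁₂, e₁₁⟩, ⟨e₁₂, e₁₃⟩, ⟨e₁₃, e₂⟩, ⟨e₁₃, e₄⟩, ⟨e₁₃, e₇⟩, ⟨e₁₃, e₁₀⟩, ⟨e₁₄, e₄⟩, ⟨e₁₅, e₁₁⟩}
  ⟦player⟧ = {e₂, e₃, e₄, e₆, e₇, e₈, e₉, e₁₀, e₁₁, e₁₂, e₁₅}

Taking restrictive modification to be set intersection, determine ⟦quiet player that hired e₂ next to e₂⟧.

{e₂, e₆, e₉, e₁₂}

⟦that hired e₂⟧ = {x : ⟨x, e₂⟩ ∈ ⟦hired⟧} = {e₂, e₅, e₆, e₇, e₈, e₉, e₁₀, e₁₁, e₁₂, e₁₃}
⟦next to e₂⟧ = {x : ⟨x, e₂⟩ ∈ ⟦next to⟧} = {e₁, e₂, e₄, e₅, e₆, e₉, e₁₀, e₁₂, e₁₃, e₁₅}
⟦player⟧ = {e₂, e₃, e₄, e₆, e₇, e₈, e₉, e₁₀, e₁₁, e₁₂, e₁₅}
… ∩ ⟦that hired e₂⟧ = {e₂, e₃, e₄, e₆, e₇, e₈, e₉, e₁₀, e₁₁, e₁₂, e₁₅} ∩ {e₂, e₅, e₆, e₇, e₈, e₉, e₁₀, e₁₁, e₁₂, e₁₃} = {e₂, e₆, e₇, e₈, e₉, e₁₀, e₁₁, e₁₂}
… ∩ ⟦next to e₂⟧ = {e₂, e₆, e₇, e₈, e₉, e₁₀, e₁₁, e₁₂} ∩ {e₁, e₂, e₄, e₅, e₆, e₉, e₁₀, e₁₂, e₁₃, e₁₅} = {e₂, e₆, e₉, e₁₀, e₁₂}
… ∩ ⟦quiet⟧ = {e₂, e₆, e₉, e₁₀, e₁₂} ∩ {e₁, e₂, e₃, e₄, e₅, e₆, e₉, e₁₂, e₁₃, e₁₅} = {e₂, e₆, e₉, e₁₂}
So ⟦quiet player that hired e₂ next to e₂⟧ = {e₂, e₆, e₉, e₁₂}.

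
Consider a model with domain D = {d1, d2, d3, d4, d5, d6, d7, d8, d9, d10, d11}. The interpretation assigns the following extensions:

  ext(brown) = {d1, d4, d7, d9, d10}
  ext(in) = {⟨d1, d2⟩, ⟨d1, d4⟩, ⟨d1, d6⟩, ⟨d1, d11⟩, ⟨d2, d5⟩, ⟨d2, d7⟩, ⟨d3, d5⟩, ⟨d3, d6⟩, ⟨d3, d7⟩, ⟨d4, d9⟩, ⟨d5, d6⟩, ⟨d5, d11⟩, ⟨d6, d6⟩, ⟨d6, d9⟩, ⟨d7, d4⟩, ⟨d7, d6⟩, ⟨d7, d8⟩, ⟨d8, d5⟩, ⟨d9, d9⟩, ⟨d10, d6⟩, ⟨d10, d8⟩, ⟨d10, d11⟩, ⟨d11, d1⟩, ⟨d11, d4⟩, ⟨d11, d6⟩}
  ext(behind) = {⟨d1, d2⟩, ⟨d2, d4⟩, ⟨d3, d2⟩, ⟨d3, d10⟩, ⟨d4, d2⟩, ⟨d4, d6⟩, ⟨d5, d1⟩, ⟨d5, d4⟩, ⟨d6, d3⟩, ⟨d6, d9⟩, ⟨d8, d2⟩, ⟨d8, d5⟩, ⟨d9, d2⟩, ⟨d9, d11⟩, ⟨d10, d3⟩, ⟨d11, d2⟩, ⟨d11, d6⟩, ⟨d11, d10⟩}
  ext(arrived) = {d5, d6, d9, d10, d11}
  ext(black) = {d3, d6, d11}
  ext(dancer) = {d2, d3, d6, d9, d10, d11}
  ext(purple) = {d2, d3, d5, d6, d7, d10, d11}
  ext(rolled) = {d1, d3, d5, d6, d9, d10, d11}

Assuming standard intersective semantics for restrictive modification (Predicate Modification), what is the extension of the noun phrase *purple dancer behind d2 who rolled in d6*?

{d3, d11}

⟦behind d2⟧ = {x : ⟨x, d2⟩ ∈ ⟦behind⟧} = {d1, d3, d4, d8, d9, d11}
⟦who rolled⟧ = ⟦rolled⟧ = {d1, d3, d5, d6, d9, d10, d11}
⟦in d6⟧ = {x : ⟨x, d6⟩ ∈ ⟦in⟧} = {d1, d3, d5, d6, d7, d10, d11}
⟦dancer⟧ = {d2, d3, d6, d9, d10, d11}
… ∩ ⟦behind d2⟧ = {d2, d3, d6, d9, d10, d11} ∩ {d1, d3, d4, d8, d9, d11} = {d3, d9, d11}
… ∩ ⟦who rolled⟧ = {d3, d9, d11} ∩ {d1, d3, d5, d6, d9, d10, d11} = {d3, d9, d11}
… ∩ ⟦in d6⟧ = {d3, d9, d11} ∩ {d1, d3, d5, d6, d7, d10, d11} = {d3, d11}
… ∩ ⟦purple⟧ = {d3, d11} ∩ {d2, d3, d5, d6, d7, d10, d11} = {d3, d11}
So ⟦purple dancer behind d2 who rolled in d6⟧ = {d3, d11}.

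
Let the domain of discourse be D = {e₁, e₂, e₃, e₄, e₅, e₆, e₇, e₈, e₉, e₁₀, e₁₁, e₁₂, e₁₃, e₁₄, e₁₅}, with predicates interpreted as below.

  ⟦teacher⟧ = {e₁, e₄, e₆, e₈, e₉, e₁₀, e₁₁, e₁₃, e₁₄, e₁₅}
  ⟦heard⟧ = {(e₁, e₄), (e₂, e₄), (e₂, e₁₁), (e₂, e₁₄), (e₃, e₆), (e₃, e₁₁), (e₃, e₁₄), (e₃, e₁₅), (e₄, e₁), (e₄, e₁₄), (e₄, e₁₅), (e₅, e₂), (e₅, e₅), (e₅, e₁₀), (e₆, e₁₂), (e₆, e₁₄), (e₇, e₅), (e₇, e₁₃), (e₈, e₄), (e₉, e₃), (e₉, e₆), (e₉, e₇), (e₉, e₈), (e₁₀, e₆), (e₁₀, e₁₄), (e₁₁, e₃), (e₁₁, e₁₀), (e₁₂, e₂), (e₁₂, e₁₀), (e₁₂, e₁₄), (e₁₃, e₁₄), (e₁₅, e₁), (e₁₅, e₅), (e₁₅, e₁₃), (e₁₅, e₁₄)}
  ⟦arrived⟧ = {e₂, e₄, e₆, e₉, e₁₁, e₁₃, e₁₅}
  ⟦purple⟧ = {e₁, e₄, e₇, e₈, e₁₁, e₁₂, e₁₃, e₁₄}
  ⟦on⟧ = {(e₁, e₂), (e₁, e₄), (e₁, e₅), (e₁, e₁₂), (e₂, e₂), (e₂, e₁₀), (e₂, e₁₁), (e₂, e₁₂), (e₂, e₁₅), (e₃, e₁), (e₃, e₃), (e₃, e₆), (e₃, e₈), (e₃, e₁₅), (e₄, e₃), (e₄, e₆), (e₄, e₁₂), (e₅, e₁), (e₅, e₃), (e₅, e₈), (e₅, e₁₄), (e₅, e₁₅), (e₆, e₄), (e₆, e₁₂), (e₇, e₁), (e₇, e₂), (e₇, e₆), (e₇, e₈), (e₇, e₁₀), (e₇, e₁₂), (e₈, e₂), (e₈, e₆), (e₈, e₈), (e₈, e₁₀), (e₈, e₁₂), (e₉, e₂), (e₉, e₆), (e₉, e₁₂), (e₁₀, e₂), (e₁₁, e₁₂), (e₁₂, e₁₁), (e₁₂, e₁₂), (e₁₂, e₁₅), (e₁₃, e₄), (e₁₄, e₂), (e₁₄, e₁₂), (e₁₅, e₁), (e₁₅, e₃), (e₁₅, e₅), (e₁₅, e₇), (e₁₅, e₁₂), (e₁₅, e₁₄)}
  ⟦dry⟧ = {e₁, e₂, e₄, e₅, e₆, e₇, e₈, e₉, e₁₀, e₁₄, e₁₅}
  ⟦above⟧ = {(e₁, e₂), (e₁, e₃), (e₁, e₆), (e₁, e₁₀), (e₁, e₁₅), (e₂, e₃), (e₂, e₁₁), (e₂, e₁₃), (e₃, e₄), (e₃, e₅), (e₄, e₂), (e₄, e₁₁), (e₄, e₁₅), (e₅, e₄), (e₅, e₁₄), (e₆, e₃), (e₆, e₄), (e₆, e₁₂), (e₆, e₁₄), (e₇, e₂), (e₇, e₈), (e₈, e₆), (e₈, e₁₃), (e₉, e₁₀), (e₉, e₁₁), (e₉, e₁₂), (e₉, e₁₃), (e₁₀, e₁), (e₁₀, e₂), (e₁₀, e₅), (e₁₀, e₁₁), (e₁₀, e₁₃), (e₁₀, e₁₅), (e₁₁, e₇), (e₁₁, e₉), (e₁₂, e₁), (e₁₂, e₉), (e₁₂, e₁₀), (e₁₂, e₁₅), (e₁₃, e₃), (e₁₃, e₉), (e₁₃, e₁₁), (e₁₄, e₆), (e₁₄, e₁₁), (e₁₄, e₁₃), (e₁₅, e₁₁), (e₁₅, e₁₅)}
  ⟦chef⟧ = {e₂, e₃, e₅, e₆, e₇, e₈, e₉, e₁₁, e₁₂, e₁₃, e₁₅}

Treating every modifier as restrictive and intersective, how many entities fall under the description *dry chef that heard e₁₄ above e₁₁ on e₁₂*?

⟦that heard e₁₄⟧ = {x : ⟨x, e₁₄⟩ ∈ ⟦heard⟧} = {e₂, e₃, e₄, e₆, e₁₀, e₁₂, e₁₃, e₁₅}
⟦above e₁₁⟧ = {x : ⟨x, e₁₁⟩ ∈ ⟦above⟧} = {e₂, e₄, e₉, e₁₀, e₁₃, e₁₄, e₁₅}
⟦on e₁₂⟧ = {x : ⟨x, e₁₂⟩ ∈ ⟦on⟧} = {e₁, e₂, e₄, e₆, e₇, e₈, e₉, e₁₁, e₁₂, e₁₄, e₁₅}
⟦chef⟧ = {e₂, e₃, e₅, e₆, e₇, e₈, e₉, e₁₁, e₁₂, e₁₃, e₁₅}
… ∩ ⟦that heard e₁₄⟧ = {e₂, e₃, e₅, e₆, e₇, e₈, e₉, e₁₁, e₁₂, e₁₃, e₁₅} ∩ {e₂, e₃, e₄, e₆, e₁₀, e₁₂, e₁₃, e₁₅} = {e₂, e₃, e₆, e₁₂, e₁₃, e₁₅}
… ∩ ⟦above e₁₁⟧ = {e₂, e₃, e₆, e₁₂, e₁₃, e₁₅} ∩ {e₂, e₄, e₉, e₁₀, e₁₃, e₁₄, e₁₅} = {e₂, e₁₃, e₁₅}
… ∩ ⟦on e₁₂⟧ = {e₂, e₁₃, e₁₅} ∩ {e₁, e₂, e₄, e₆, e₇, e₈, e₉, e₁₁, e₁₂, e₁₄, e₁₅} = {e₂, e₁₅}
… ∩ ⟦dry⟧ = {e₂, e₁₅} ∩ {e₁, e₂, e₄, e₅, e₆, e₇, e₈, e₉, e₁₀, e₁₄, e₁₅} = {e₂, e₁₅}
⟦dry chef that heard e₁₄ above e₁₁ on e₁₂⟧ = {e₂, e₁₅}, so the cardinality is 2.

2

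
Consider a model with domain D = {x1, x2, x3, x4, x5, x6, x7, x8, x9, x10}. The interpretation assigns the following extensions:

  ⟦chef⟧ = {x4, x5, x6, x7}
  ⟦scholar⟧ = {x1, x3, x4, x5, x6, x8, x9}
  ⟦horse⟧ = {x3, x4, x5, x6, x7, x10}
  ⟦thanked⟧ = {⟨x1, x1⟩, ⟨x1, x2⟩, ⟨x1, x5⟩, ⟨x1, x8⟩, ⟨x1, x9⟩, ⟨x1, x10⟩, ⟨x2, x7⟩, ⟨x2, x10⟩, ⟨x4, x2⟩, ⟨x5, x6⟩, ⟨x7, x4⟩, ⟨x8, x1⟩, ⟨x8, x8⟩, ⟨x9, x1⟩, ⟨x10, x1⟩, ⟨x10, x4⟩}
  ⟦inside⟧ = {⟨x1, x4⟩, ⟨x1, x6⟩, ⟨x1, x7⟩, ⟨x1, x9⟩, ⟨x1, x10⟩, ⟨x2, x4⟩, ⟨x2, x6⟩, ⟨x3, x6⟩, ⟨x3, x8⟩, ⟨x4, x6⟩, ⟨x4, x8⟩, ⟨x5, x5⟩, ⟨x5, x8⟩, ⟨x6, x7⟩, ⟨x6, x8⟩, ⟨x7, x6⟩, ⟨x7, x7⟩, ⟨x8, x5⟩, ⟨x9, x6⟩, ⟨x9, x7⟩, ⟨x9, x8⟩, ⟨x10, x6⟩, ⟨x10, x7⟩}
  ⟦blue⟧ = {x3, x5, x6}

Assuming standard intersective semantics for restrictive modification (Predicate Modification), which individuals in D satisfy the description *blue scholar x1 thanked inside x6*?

⟦x1 thanked⟧ = {x : ⟨x1, x⟩ ∈ ⟦thanked⟧} = {x1, x2, x5, x8, x9, x10}
⟦inside x6⟧ = {x : ⟨x, x6⟩ ∈ ⟦inside⟧} = {x1, x2, x3, x4, x7, x9, x10}
⟦scholar⟧ = {x1, x3, x4, x5, x6, x8, x9}
… ∩ ⟦x1 thanked⟧ = {x1, x3, x4, x5, x6, x8, x9} ∩ {x1, x2, x5, x8, x9, x10} = {x1, x5, x8, x9}
… ∩ ⟦inside x6⟧ = {x1, x5, x8, x9} ∩ {x1, x2, x3, x4, x7, x9, x10} = {x1, x9}
… ∩ ⟦blue⟧ = {x1, x9} ∩ {x3, x5, x6} = ∅
So ⟦blue scholar x1 thanked inside x6⟧ = ∅.

∅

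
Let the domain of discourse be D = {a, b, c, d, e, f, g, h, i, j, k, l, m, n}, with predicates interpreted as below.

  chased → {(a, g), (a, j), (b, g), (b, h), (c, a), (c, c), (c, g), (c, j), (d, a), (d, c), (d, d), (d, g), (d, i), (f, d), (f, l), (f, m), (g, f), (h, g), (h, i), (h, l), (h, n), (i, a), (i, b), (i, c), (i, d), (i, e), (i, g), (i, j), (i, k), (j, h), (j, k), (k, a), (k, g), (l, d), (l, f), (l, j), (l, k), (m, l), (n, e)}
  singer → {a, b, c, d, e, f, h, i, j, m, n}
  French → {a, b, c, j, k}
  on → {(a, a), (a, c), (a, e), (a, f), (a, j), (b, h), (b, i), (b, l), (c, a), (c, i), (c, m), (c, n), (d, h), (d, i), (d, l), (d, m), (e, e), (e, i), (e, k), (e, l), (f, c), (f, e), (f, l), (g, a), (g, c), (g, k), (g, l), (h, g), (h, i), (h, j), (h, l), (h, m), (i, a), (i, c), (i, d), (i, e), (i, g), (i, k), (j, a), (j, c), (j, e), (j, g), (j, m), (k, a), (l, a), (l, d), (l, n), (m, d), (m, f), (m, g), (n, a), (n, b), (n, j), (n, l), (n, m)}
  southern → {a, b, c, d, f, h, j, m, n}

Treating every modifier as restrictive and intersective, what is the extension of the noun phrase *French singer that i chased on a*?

⟦that i chased⟧ = {x : ⟨i, x⟩ ∈ ⟦chased⟧} = {a, b, c, d, e, g, j, k}
⟦on a⟧ = {x : ⟨x, a⟩ ∈ ⟦on⟧} = {a, c, g, i, j, k, l, n}
⟦singer⟧ = {a, b, c, d, e, f, h, i, j, m, n}
… ∩ ⟦that i chased⟧ = {a, b, c, d, e, f, h, i, j, m, n} ∩ {a, b, c, d, e, g, j, k} = {a, b, c, d, e, j}
… ∩ ⟦on a⟧ = {a, b, c, d, e, j} ∩ {a, c, g, i, j, k, l, n} = {a, c, j}
… ∩ ⟦French⟧ = {a, c, j} ∩ {a, b, c, j, k} = {a, c, j}
So ⟦French singer that i chased on a⟧ = {a, c, j}.

{a, c, j}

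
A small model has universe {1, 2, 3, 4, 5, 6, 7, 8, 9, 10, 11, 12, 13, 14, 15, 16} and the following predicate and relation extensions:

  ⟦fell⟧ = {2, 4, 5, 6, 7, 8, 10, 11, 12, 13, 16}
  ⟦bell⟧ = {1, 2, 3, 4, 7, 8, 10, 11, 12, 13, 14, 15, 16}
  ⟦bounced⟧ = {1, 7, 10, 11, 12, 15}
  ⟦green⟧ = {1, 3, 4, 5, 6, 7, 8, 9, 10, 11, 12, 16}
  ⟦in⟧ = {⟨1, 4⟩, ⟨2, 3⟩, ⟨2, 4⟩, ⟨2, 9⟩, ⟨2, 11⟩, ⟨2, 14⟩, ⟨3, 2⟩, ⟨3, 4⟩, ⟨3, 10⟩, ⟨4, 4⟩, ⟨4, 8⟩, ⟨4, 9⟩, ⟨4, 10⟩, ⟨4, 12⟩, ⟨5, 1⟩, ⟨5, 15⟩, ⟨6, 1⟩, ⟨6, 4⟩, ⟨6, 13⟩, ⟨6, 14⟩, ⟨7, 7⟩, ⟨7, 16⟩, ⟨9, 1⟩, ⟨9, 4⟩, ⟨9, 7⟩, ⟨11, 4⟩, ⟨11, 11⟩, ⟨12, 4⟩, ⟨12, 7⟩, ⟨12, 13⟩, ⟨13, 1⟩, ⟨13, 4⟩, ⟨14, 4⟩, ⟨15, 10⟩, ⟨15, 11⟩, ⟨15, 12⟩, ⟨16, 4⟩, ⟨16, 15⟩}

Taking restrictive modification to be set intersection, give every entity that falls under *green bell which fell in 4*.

⟦which fell⟧ = ⟦fell⟧ = {2, 4, 5, 6, 7, 8, 10, 11, 12, 13, 16}
⟦in 4⟧ = {x : ⟨x, 4⟩ ∈ ⟦in⟧} = {1, 2, 3, 4, 6, 9, 11, 12, 13, 14, 16}
⟦bell⟧ = {1, 2, 3, 4, 7, 8, 10, 11, 12, 13, 14, 15, 16}
… ∩ ⟦which fell⟧ = {1, 2, 3, 4, 7, 8, 10, 11, 12, 13, 14, 15, 16} ∩ {2, 4, 5, 6, 7, 8, 10, 11, 12, 13, 16} = {2, 4, 7, 8, 10, 11, 12, 13, 16}
… ∩ ⟦in 4⟧ = {2, 4, 7, 8, 10, 11, 12, 13, 16} ∩ {1, 2, 3, 4, 6, 9, 11, 12, 13, 14, 16} = {2, 4, 11, 12, 13, 16}
… ∩ ⟦green⟧ = {2, 4, 11, 12, 13, 16} ∩ {1, 3, 4, 5, 6, 7, 8, 9, 10, 11, 12, 16} = {4, 11, 12, 16}
So ⟦green bell which fell in 4⟧ = {4, 11, 12, 16}.

{4, 11, 12, 16}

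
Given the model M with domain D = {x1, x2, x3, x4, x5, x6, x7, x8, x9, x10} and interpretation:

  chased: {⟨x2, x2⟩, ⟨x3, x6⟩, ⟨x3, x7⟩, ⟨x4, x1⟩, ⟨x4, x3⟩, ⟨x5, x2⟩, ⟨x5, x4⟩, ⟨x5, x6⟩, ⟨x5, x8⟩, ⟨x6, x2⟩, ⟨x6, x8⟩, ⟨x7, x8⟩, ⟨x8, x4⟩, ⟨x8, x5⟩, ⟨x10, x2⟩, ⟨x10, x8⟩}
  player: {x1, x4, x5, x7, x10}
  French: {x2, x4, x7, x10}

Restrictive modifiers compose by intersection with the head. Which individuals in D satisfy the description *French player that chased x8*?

{x7, x10}

⟦that chased x8⟧ = {x : ⟨x, x8⟩ ∈ ⟦chased⟧} = {x5, x6, x7, x10}
⟦player⟧ = {x1, x4, x5, x7, x10}
… ∩ ⟦that chased x8⟧ = {x1, x4, x5, x7, x10} ∩ {x5, x6, x7, x10} = {x5, x7, x10}
… ∩ ⟦French⟧ = {x5, x7, x10} ∩ {x2, x4, x7, x10} = {x7, x10}
So ⟦French player that chased x8⟧ = {x7, x10}.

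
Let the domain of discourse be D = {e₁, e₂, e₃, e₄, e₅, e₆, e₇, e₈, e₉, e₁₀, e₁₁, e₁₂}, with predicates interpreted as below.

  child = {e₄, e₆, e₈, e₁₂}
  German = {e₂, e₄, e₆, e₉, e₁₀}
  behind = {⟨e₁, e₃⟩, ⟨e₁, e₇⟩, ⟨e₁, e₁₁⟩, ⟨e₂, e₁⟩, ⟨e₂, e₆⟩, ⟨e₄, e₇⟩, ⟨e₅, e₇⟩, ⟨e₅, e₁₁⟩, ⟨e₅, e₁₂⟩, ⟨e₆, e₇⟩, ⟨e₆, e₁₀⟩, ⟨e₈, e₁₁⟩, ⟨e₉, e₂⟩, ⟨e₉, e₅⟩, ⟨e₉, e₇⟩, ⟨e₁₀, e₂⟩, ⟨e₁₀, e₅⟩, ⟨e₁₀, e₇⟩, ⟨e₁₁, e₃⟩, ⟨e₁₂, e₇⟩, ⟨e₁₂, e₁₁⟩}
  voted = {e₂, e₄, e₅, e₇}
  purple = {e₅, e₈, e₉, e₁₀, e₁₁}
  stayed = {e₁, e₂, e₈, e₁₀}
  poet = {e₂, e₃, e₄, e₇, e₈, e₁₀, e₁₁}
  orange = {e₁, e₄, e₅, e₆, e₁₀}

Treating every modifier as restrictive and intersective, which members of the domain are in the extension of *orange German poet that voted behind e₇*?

⟦that voted⟧ = ⟦voted⟧ = {e₂, e₄, e₅, e₇}
⟦behind e₇⟧ = {x : ⟨x, e₇⟩ ∈ ⟦behind⟧} = {e₁, e₄, e₅, e₆, e₉, e₁₀, e₁₂}
⟦poet⟧ = {e₂, e₃, e₄, e₇, e₈, e₁₀, e₁₁}
… ∩ ⟦that voted⟧ = {e₂, e₃, e₄, e₇, e₈, e₁₀, e₁₁} ∩ {e₂, e₄, e₅, e₇} = {e₂, e₄, e₇}
… ∩ ⟦behind e₇⟧ = {e₂, e₄, e₇} ∩ {e₁, e₄, e₅, e₆, e₉, e₁₀, e₁₂} = {e₄}
… ∩ ⟦orange⟧ = {e₄} ∩ {e₁, e₄, e₅, e₆, e₁₀} = {e₄}
… ∩ ⟦German⟧ = {e₄} ∩ {e₂, e₄, e₆, e₉, e₁₀} = {e₄}
So ⟦orange German poet that voted behind e₇⟧ = {e₄}.

{e₄}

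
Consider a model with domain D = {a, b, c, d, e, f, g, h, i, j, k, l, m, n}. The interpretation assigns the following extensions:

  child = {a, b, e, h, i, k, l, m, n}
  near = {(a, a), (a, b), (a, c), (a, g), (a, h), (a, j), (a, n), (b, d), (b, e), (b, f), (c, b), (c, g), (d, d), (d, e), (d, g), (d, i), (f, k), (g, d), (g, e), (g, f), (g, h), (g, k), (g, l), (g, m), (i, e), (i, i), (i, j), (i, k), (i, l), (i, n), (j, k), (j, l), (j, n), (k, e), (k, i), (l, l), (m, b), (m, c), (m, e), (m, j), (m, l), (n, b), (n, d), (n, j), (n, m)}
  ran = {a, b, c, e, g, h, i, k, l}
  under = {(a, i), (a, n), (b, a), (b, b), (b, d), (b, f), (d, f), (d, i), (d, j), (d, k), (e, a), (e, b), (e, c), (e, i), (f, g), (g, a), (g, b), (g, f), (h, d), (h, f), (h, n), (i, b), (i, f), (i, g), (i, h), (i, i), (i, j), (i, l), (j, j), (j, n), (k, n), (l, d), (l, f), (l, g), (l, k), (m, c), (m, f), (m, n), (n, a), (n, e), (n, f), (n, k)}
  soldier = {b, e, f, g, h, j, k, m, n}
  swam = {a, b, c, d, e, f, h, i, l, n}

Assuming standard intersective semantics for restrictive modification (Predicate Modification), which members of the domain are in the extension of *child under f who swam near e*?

{b, i}

⟦under f⟧ = {x : ⟨x, f⟩ ∈ ⟦under⟧} = {b, d, g, h, i, l, m, n}
⟦who swam⟧ = ⟦swam⟧ = {a, b, c, d, e, f, h, i, l, n}
⟦near e⟧ = {x : ⟨x, e⟩ ∈ ⟦near⟧} = {b, d, g, i, k, m}
⟦child⟧ = {a, b, e, h, i, k, l, m, n}
… ∩ ⟦under f⟧ = {a, b, e, h, i, k, l, m, n} ∩ {b, d, g, h, i, l, m, n} = {b, h, i, l, m, n}
… ∩ ⟦who swam⟧ = {b, h, i, l, m, n} ∩ {a, b, c, d, e, f, h, i, l, n} = {b, h, i, l, n}
… ∩ ⟦near e⟧ = {b, h, i, l, n} ∩ {b, d, g, i, k, m} = {b, i}
So ⟦child under f who swam near e⟧ = {b, i}.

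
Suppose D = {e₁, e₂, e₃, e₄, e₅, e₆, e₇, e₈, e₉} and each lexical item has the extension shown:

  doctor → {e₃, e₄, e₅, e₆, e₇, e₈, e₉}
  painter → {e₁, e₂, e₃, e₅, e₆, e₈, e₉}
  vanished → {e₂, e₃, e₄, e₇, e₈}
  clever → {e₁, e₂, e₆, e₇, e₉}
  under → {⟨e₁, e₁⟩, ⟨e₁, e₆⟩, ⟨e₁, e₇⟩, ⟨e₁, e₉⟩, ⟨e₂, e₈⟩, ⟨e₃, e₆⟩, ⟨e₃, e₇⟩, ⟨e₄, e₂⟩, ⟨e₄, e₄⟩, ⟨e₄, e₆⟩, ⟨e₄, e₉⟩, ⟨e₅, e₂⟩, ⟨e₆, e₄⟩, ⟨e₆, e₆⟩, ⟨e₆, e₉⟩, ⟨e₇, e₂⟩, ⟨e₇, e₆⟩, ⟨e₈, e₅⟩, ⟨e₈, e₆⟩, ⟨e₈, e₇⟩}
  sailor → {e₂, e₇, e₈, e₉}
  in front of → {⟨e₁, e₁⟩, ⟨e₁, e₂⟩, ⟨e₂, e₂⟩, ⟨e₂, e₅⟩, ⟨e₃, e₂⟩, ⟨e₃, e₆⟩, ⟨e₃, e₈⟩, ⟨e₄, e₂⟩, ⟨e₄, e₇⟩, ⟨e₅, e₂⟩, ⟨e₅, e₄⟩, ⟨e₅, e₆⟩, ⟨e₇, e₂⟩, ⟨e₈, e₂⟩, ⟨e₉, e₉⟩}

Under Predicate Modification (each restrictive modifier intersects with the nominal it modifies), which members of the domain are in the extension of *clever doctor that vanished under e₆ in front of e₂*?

{e₇}

⟦that vanished⟧ = ⟦vanished⟧ = {e₂, e₃, e₄, e₇, e₈}
⟦under e₆⟧ = {x : ⟨x, e₆⟩ ∈ ⟦under⟧} = {e₁, e₃, e₄, e₆, e₇, e₈}
⟦in front of e₂⟧ = {x : ⟨x, e₂⟩ ∈ ⟦in front of⟧} = {e₁, e₂, e₃, e₄, e₅, e₇, e₈}
⟦doctor⟧ = {e₃, e₄, e₅, e₆, e₇, e₈, e₉}
… ∩ ⟦that vanished⟧ = {e₃, e₄, e₅, e₆, e₇, e₈, e₉} ∩ {e₂, e₃, e₄, e₇, e₈} = {e₃, e₄, e₇, e₈}
… ∩ ⟦under e₆⟧ = {e₃, e₄, e₇, e₈} ∩ {e₁, e₃, e₄, e₆, e₇, e₈} = {e₃, e₄, e₇, e₈}
… ∩ ⟦in front of e₂⟧ = {e₃, e₄, e₇, e₈} ∩ {e₁, e₂, e₃, e₄, e₅, e₇, e₈} = {e₃, e₄, e₇, e₈}
… ∩ ⟦clever⟧ = {e₃, e₄, e₇, e₈} ∩ {e₁, e₂, e₆, e₇, e₉} = {e₇}
So ⟦clever doctor that vanished under e₆ in front of e₂⟧ = {e₇}.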